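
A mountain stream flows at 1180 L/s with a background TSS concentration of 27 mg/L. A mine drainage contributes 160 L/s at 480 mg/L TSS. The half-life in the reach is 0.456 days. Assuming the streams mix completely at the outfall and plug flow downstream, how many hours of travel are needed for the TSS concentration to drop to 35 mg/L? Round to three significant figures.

Flow-weighted average: C = (1180·27.00 + 160.0·480.0) / 1340 = 108700/1340 = 81.09 mg/L.
Half-life 0.456 d → k = ln 2 / 0.456 = 1.520 d⁻¹.
81.09·exp(−k·t) = 35 → t = ln(81.09/35)/k = 47760 s = 13.27 h.

13.3 h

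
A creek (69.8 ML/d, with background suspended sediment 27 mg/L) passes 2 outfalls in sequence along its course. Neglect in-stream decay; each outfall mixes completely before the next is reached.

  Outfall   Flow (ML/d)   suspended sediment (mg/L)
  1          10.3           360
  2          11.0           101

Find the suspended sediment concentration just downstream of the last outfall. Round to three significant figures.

73.6 mg/L

After outfall 1: Q = 69.80 + 10.30 = 80.10 ML/d; C = (69.80·27.00 + 10.30·360.0)/80.10 = 69.82 mg/L.
After outfall 2: Q = 80.10 + 11.00 = 91.10 ML/d; C = (80.10·69.82 + 11.00·101.0)/91.10 = 73.59 mg/L.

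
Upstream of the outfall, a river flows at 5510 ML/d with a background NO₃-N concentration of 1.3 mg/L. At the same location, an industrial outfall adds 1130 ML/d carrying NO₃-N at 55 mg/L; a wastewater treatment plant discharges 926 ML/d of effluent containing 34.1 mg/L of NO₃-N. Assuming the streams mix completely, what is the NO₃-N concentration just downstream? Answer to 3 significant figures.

13.3 mg/L

After mixing, C = (5510·1.300 + 1130·55.00 + 926.0·34.10) / 7566 = 100900/7566 = 13.33 mg/L.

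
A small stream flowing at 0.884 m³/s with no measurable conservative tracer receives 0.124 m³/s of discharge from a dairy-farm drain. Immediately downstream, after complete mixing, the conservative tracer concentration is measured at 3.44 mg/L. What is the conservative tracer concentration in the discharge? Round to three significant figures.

Mass balance: 0.8840·0 + 0.1240·Cₑ = 1.008·3.440
→ Cₑ = (1.008·3.440 − 0.8840·0) / 0.1240 = 27.96 mg/L.

28.0 mg/L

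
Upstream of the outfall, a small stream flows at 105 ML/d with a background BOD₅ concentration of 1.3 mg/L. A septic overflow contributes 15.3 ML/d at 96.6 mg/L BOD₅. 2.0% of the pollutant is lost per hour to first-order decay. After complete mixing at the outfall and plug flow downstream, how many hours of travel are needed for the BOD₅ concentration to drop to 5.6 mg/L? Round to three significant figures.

43.3 h

Flow-weighted average: C = (105.0·1.300 + 15.30·96.60) / 120.3 = 1614/120.3 = 13.42 mg/L.
2.0%/h lost → k = −ln(1 − 0.02) = 0.02020 h⁻¹.
13.42·exp(−k·t) = 5.6 → t = ln(13.42/5.6)/k = 155700 s = 43.26 h.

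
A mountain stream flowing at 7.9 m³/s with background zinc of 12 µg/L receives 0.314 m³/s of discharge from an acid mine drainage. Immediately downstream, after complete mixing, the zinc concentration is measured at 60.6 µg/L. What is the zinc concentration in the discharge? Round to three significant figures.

1280 µg/L

Mass balance: 7.900·12.00 + 0.3140·Cₑ = 8.214·60.60
→ Cₑ = (8.214·60.60 − 7.900·12.00) / 0.3140 = 1283 µg/L.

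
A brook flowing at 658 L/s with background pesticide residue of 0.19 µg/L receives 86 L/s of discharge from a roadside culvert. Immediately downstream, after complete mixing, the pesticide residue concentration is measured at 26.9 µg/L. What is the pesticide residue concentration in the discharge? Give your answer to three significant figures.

231 µg/L

Mass balance: 658.0·0.1900 + 86.00·Cₑ = 744.0·26.90
→ Cₑ = (744.0·26.90 − 658.0·0.1900) / 86.00 = 231.3 µg/L.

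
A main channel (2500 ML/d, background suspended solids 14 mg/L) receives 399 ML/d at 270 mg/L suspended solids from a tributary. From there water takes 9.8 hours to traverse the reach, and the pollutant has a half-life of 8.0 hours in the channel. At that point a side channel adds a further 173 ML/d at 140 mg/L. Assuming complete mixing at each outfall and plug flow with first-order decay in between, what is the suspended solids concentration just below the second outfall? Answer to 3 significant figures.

Mass balance: C = (2500·14.00 + 399.0·270.0) / 2899 = 142700/2899 = 49.23 mg/L; combined flow 2899 ML/d.
Half-life 8.0 h → k = ln 2 / 8.0 = 0.08664 h⁻¹ = 2.079 d⁻¹.
Applying C = C₀e^(−kt): 49.23 × 0.4278 = 21.06 mg/L.
Second outfall: C = (2899·21.06 + 173.0·140.0)/3072 = 27.76 mg/L.

27.8 mg/L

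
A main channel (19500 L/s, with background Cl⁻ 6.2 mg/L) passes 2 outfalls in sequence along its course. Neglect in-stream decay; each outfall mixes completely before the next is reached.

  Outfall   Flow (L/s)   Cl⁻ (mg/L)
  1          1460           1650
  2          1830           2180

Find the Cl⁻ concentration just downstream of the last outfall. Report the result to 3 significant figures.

286 mg/L

Below outfall 1: Q → 20960 L/s, C = (19500·6.200 + 1460·1650)/20960 = 120.7 mg/L.
Below outfall 2: Q → 22790 L/s, C = (20960·120.7 + 1830·2180)/22790 = 286.1 mg/L.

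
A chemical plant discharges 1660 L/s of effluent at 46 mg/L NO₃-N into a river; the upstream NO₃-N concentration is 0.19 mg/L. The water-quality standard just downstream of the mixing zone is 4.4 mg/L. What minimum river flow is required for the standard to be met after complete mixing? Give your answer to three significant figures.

Set C_mix = 4.4: (Q·0.1900 + 1660·46.00) / (Q + 1660) = 4.4
→ Q = 1660·(46.00 − 4.4)/(4.4 − 0.1900) = 16400 L/s.

16400 L/s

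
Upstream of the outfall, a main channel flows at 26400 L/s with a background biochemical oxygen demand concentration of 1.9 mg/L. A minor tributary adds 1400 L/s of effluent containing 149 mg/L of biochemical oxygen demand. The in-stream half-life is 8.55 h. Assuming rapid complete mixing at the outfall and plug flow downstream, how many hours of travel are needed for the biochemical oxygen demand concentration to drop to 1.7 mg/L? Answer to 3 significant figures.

Mass balance: C = (26400·1.900 + 1400·149.0) / 27800 = 258800/27800 = 9.308 mg/L.
Half-life 8.55 h → k = ln 2 / 8.55 = 0.08107 h⁻¹ = 1.946 d⁻¹.
9.308·exp(−k·t) = 1.7 → t = ln(9.308/1.7)/k = 75500 s = 20.97 h.

21.0 h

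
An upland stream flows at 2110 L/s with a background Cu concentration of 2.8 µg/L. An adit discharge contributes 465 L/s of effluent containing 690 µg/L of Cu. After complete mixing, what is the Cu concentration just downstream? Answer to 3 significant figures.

127 µg/L

Mass balance: C = (2110·2.800 + 465.0·690.0) / 2575 = 326800/2575 = 126.9 µg/L.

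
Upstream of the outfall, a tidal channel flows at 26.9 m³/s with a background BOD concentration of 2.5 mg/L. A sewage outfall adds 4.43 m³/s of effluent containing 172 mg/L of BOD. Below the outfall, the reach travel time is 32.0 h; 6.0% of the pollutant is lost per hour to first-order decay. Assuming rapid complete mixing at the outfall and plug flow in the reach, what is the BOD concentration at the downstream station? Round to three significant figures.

3.65 mg/L

After mixing, C = (26.90·2.500 + 4.430·172.0) / 31.33 = 829.2/31.33 = 26.47 mg/L.
6.0%/h lost → k = −ln(1 − 0.06) = 0.06188 h⁻¹.
Decay over the reach: 26.47·exp(−kt) = 26.47·0.1381 = 3.654 mg/L.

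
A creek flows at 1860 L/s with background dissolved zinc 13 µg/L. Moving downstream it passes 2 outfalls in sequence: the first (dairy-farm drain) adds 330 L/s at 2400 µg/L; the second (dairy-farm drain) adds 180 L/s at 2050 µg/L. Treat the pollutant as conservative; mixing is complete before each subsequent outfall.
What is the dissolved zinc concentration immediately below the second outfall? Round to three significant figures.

500 µg/L

After outfall 1: Q = 1860 + 330.0 = 2190 L/s; C = (1860·13.00 + 330.0·2400)/2190 = 372.7 µg/L.
After outfall 2: Q = 2190 + 180.0 = 2370 L/s; C = (2190·372.7 + 180.0·2050)/2370 = 500.1 µg/L.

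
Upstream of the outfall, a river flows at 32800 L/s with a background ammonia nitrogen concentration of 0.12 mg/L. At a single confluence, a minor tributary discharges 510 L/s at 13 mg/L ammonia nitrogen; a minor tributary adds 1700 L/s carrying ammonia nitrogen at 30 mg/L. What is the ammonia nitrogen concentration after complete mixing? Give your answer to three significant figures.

1.76 mg/L

Flow-weighted average: C = (32800·0.1200 + 510.0·13.00 + 1700·30.00) / 35010 = 61570/35010 = 1.759 mg/L.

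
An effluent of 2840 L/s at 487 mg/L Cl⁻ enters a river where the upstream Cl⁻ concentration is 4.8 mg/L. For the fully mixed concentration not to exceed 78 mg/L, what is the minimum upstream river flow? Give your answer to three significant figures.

15900 L/s

Set C_mix = 78: (Q·4.800 + 2840·487.0) / (Q + 2840) = 78
→ Q = 2840·(487.0 − 78)/(78 − 4.800) = 15870 L/s.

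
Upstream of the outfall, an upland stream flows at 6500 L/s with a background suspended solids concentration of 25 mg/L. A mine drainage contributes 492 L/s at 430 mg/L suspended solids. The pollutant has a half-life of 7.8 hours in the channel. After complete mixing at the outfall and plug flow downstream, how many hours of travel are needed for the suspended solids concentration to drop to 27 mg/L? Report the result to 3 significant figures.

7.69 h

Mixed concentration C = ΣQC/ΣQ = (6500·25.00 + 492.0·430.0) / 6992 = 374100/6992 = 53.50 mg/L.
Half-life 7.8 h → k = ln 2 / 7.8 = 0.08887 h⁻¹ = 2.133 d⁻¹.
53.50·exp(−k·t) = 27 → t = ln(53.50/27)/k = 27700 s = 7.695 h.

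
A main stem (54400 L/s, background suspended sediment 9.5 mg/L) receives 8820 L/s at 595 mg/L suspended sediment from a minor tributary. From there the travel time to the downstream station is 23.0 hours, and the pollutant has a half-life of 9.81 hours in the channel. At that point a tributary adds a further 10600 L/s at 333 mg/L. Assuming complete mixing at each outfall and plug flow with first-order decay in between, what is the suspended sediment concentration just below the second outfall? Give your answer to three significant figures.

63.2 mg/L

After mixing, C = (54400·9.500 + 8820·595.0) / 63220 = 5765000/63220 = 91.18 mg/L; combined flow 63220 L/s.
Half-life 9.81 h → k = ln 2 / 9.81 = 0.07066 h⁻¹ = 1.696 d⁻¹.
Applying C = C₀e^(−kt): 91.18 × 0.1969 = 17.95 mg/L.
At the second outfall, C = (63220·17.95 + 10600·333.0) / (63220 + 10600) = 63.19 mg/L.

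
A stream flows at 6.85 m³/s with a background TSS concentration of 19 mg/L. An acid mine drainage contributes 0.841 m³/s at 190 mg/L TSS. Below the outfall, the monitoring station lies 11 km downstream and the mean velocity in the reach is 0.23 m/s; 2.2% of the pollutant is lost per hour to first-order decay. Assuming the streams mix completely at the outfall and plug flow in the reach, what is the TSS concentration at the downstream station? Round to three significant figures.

28.1 mg/L

Flow-weighted average: C = (6.850·19.00 + 0.8410·190.0) / 7.691 = 289.9/7.691 = 37.70 mg/L.
Travel time t = 11·1000 / 0.23 = 47830 s = 13.29 h.
2.2%/h lost → k = −ln(1 − 0.022) = 0.02225 h⁻¹.
First-order decay: C = 37.70·exp(−k·t) = 37.70·0.7441 = 28.05 mg/L.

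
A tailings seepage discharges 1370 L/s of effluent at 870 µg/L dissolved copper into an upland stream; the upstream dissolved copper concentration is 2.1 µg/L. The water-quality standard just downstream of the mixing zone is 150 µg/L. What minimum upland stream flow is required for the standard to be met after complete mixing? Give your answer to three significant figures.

6670 L/s

Set C_mix = 150: (Q·2.100 + 1370·870.0) / (Q + 1370) = 150
→ Q = 1370·(870.0 − 150)/(150 − 2.100) = 6669 L/s.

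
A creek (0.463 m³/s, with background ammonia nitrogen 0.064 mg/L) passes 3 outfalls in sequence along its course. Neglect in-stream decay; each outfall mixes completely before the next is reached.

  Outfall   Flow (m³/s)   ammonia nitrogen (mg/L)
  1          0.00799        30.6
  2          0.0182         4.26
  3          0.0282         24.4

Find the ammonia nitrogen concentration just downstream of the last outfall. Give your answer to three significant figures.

2.01 mg/L

Below outfall 1: Q → 0.4710 m³/s, C = (0.4630·0.06400 + 0.007990·30.60)/0.4710 = 0.5820 mg/L.
Below outfall 2: Q → 0.4892 m³/s, C = (0.4710·0.5820 + 0.01820·4.260)/0.4892 = 0.7189 mg/L.
Below outfall 3: Q → 0.5174 m³/s, C = (0.4892·0.7189 + 0.02820·24.40)/0.5174 = 2.010 mg/L.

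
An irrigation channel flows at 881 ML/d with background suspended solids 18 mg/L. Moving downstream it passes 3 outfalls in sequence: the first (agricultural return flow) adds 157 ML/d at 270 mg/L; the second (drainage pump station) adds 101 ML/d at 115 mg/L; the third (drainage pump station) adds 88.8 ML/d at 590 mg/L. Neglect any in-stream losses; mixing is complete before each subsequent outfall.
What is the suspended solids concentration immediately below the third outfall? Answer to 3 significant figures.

99.6 mg/L

After outfall 1: Q = 881.0 + 157.0 = 1038 ML/d; C = (881.0·18.00 + 157.0·270.0)/1038 = 56.12 mg/L.
After outfall 2: Q = 1038 + 101.0 = 1139 ML/d; C = (1038·56.12 + 101.0·115.0)/1139 = 61.34 mg/L.
After outfall 3: Q = 1139 + 88.80 = 1228 ML/d; C = (1139·61.34 + 88.80·590.0)/1228 = 99.57 mg/L.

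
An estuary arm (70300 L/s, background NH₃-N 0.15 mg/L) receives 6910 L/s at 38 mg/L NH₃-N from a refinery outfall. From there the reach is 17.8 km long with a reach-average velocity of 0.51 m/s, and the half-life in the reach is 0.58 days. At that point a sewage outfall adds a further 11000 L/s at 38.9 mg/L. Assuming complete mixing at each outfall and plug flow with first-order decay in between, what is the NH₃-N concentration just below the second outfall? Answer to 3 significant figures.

6.76 mg/L

Conservation of mass: C = (70300·0.1500 + 6910·38.00) / 77210 = 273100/77210 = 3.537 mg/L; combined flow 77210 L/s.
Travel time t = 17.8·1000 / 0.51 = 34900 s = 9.695 h.
Half-life 0.58 d → k = ln 2 / 0.58 = 1.195 d⁻¹.
Decay over the reach: 3.537·exp(−kt) = 3.537·0.6171 = 2.183 mg/L.
At the second outfall, C = (77210·2.183 + 11000·38.90) / (77210 + 11000) = 6.762 mg/L.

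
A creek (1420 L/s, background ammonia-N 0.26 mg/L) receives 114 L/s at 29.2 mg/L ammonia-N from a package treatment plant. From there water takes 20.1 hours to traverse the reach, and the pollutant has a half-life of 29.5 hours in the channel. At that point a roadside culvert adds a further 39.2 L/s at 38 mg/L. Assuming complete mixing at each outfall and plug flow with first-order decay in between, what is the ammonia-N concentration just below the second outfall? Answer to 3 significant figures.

Mixed concentration C = ΣQC/ΣQ = (1420·0.2600 + 114.0·29.20) / 1534 = 3698/1534 = 2.411 mg/L; combined flow 1534 L/s.
Half-life 29.5 h → k = ln 2 / 29.5 = 0.02350 h⁻¹ = 0.5639 d⁻¹.
First-order decay: C = 2.411·exp(−k·t) = 2.411·0.6236 = 1.503 mg/L.
At the second outfall, C = (1534·1.503 + 39.20·38.00) / (1534 + 39.20) = 2.413 mg/L.

2.41 mg/L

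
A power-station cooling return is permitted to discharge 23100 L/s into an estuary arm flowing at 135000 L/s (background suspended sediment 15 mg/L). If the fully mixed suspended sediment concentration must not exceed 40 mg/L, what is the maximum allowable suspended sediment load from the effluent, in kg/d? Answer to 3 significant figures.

Mass balance at the limit: 135000·15.00 + 23100·Cₑ = 158100·40 → Cₑ = 186.1 mg/L.
23100 L/s = 23.10 m³/s. Load = 23.10 m³/s × 186.1 g/m³ × 86 400 s/d = 371400 kg/d.

371000 kg/d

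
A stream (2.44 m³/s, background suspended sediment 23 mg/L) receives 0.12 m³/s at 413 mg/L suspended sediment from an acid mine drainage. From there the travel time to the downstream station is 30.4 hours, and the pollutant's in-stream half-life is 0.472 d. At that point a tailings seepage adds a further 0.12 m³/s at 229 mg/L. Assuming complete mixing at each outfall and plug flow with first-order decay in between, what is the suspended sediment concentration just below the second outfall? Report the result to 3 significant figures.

16.4 mg/L

Flow-weighted average: C = (2.440·23.00 + 0.1200·413.0) / 2.560 = 105.7/2.560 = 41.28 mg/L; combined flow 2.560 m³/s.
Half-life 0.472 d → k = ln 2 / 0.472 = 1.469 d⁻¹.
After decay, C = 41.28 × e^(−kt) = 41.28 × 0.1557 = 6.425 mg/L.
Second outfall: C = (2.560·6.425 + 0.1200·229.0)/2.680 = 16.39 mg/L.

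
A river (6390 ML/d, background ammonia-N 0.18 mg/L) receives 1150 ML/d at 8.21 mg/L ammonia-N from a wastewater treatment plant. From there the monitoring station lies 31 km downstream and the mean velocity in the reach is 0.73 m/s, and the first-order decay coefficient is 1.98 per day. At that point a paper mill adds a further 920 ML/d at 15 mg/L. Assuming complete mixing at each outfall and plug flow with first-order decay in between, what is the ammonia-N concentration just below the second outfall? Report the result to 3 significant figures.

2.10 mg/L

Flow-weighted average: C = (6390·0.1800 + 1150·8.210) / 7540 = 10590/7540 = 1.405 mg/L; combined flow 7540 ML/d.
Travel time t = 31·1000 / 0.73 = 42470 s = 11.80 h.
First-order decay: C = 1.405·exp(−k·t) = 1.405·0.3779 = 0.5308 mg/L.
At the second outfall, C = (7540·0.5308 + 920.0·15.00) / (7540 + 920.0) = 2.104 mg/L.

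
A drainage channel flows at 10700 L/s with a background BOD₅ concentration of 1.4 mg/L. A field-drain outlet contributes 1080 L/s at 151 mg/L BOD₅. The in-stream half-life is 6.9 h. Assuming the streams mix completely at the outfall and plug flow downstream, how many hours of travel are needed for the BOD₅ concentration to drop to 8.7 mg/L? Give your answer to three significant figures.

5.50 h

Mixed concentration C = ΣQC/ΣQ = (10700·1.400 + 1080·151.0) / 11780 = 178100/11780 = 15.12 mg/L.
Half-life 6.9 h → k = ln 2 / 6.9 = 0.1005 h⁻¹ = 2.411 d⁻¹.
15.12·exp(−k·t) = 8.7 → t = ln(15.12/8.7)/k = 19800 s = 5.499 h.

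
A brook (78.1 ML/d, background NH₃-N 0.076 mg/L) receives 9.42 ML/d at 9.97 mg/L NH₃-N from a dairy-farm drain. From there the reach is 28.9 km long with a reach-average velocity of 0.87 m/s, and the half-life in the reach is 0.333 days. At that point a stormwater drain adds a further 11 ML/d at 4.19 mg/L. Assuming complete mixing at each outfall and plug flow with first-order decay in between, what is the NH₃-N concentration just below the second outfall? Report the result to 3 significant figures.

Flow-weighted average: C = (78.10·0.07600 + 9.420·9.970) / 87.52 = 99.85/87.52 = 1.141 mg/L; combined flow 87.52 ML/d.
Travel time t = 28.9·1000 / 0.87 = 33220 s = 9.227 h.
Half-life 0.333 d → k = ln 2 / 0.333 = 2.082 d⁻¹.
Decay over the reach: 1.141·exp(−kt) = 1.141·0.4492 = 0.5125 mg/L.
Second outfall: C = (87.52·0.5125 + 11.00·4.190)/98.52 = 0.9231 mg/L.

0.923 mg/L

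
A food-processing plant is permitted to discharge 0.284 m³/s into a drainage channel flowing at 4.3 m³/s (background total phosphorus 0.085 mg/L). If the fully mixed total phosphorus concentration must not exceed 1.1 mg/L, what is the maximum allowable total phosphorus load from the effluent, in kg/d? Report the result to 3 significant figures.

Mass balance at the limit: 4.300·0.08500 + 0.2840·Cₑ = 4.584·1.1 → Cₑ = 16.47 mg/L.
Load = 0.2840 m³/s × 16.47 g/m³ × 86 400 s/d = 404.1 kg/d.

404 kg/d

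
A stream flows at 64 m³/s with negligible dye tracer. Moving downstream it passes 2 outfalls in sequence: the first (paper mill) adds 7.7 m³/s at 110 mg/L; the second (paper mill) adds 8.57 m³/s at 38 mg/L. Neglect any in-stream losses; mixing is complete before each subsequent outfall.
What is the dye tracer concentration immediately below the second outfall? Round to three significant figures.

Below outfall 1: Q → 71.70 m³/s, C = (64.00·0 + 7.700·110.0)/71.70 = 11.81 mg/L.
Below outfall 2: Q → 80.27 m³/s, C = (71.70·11.81 + 8.570·38.00)/80.27 = 14.61 mg/L.

14.6 mg/L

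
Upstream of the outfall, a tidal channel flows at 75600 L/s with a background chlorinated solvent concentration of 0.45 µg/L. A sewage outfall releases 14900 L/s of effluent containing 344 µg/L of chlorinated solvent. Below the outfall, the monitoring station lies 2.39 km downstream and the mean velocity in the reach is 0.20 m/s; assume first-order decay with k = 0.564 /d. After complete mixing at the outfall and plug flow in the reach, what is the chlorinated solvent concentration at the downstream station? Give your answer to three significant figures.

52.7 µg/L

Mixed concentration C = ΣQC/ΣQ = (75600·0.4500 + 14900·344.0) / 90500 = 5160000/90500 = 57.01 µg/L.
Travel time t = 2.39·1000 / 0.20 = 11950 s = 3.319 h.
First-order decay: C = 57.01·exp(−k·t) = 57.01·0.9250 = 52.73 µg/L.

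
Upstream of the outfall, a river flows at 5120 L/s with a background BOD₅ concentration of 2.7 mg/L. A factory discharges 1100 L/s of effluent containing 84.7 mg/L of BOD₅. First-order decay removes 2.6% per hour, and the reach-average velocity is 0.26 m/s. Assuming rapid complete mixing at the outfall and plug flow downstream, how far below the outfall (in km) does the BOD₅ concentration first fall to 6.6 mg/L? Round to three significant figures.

After mixing, C = (5120·2.700 + 1100·84.70) / 6220 = 107000/6220 = 17.20 mg/L.
2.6%/h lost → k = −ln(1 − 0.026) = 0.02634 h⁻¹.
Set 17.20·exp(−k·t) = 6.6 → t = ln(17.20/6.6)/k = 130900 s = 36.36 h.
Distance = v·t = 0.26·130900 = 34040 m = 34.04 km.

34.0 km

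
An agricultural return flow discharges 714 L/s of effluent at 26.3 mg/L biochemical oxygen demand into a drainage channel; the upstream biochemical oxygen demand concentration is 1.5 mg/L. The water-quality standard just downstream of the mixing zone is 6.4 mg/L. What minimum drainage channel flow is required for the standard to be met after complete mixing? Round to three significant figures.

2900 L/s

Set C_mix = 6.4: (Q·1.500 + 714.0·26.30) / (Q + 714.0) = 6.4
→ Q = 714.0·(26.30 − 6.4)/(6.4 − 1.500) = 2900 L/s.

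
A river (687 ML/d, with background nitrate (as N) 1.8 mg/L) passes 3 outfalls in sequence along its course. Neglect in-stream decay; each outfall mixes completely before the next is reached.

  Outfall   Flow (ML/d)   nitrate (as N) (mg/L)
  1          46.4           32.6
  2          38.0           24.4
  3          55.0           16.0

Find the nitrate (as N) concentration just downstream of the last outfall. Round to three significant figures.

5.51 mg/L

Below outfall 1: Q → 733.4 ML/d, C = (687.0·1.800 + 46.40·32.60)/733.4 = 3.749 mg/L.
Below outfall 2: Q → 771.4 ML/d, C = (733.4·3.749 + 38.00·24.40)/771.4 = 4.766 mg/L.
Below outfall 3: Q → 826.4 ML/d, C = (771.4·4.766 + 55.00·16.00)/826.4 = 5.514 mg/L.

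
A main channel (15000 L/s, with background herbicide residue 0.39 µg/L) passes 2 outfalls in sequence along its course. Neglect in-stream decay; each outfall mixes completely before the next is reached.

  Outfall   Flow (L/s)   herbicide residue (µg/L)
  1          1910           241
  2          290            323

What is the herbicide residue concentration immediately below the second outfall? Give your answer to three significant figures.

After outfall 1: Q = 15000 + 1910 = 16910 L/s; C = (15000·0.3900 + 1910·241.0)/16910 = 27.57 µg/L.
After outfall 2: Q = 16910 + 290.0 = 17200 L/s; C = (16910·27.57 + 290.0·323.0)/17200 = 32.55 µg/L.

32.5 µg/L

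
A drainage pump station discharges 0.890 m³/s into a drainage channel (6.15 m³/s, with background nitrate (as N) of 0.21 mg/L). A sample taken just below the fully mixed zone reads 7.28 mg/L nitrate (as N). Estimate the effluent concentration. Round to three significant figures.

56.1 mg/L

Mass balance: 6.150·0.2100 + 0.8900·Cₑ = 7.040·7.280
→ Cₑ = (7.040·7.280 − 6.150·0.2100) / 0.8900 = 56.13 mg/L.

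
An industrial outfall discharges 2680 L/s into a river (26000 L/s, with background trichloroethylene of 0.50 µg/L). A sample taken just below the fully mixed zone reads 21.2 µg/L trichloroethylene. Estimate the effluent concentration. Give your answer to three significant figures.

Mass balance: 26000·0.5000 + 2680·Cₑ = 28680·21.20
→ Cₑ = (28680·21.20 − 26000·0.5000) / 2680 = 222.0 µg/L.

222 µg/L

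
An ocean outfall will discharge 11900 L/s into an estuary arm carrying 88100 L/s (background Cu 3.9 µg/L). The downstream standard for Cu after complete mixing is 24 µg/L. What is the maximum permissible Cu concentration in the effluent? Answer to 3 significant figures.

173 µg/L

At the limit, (Qr·Cr + Qe·Cₑ)/(Qr + Qe) = 24:
Cₑ = (100000·24 − 88100·3.900) / 11900 = 172.8 µg/L.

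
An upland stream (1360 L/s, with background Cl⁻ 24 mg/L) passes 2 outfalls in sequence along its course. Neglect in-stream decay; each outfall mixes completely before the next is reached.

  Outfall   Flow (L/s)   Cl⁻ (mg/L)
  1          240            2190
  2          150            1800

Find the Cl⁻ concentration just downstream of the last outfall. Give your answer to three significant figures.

Below outfall 1: Q → 1600 L/s, C = (1360·24.00 + 240.0·2190)/1600 = 348.9 mg/L.
Below outfall 2: Q → 1750 L/s, C = (1600·348.9 + 150.0·1800)/1750 = 473.3 mg/L.

473 mg/L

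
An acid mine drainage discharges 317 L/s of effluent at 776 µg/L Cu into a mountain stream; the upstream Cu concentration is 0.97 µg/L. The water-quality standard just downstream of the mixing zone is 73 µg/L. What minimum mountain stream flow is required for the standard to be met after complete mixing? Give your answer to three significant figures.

3090 L/s

Set C_mix = 73: (Q·0.9700 + 317.0·776.0) / (Q + 317.0) = 73
→ Q = 317.0·(776.0 − 73)/(73 − 0.9700) = 3094 L/s.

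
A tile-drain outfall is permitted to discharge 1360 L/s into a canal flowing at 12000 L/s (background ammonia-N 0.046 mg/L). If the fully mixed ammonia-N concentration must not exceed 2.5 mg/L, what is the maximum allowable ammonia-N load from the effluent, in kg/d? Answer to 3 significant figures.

2840 kg/d

Mass balance at the limit: 12000·0.04600 + 1360·Cₑ = 13360·2.5 → Cₑ = 24.15 mg/L.
1360 L/s = 1.360 m³/s. Load = 1.360 m³/s × 24.15 g/m³ × 86 400 s/d = 2838 kg/d.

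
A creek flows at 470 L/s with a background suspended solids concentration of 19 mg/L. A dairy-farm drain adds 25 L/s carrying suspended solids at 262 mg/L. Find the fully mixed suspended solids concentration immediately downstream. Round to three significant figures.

31.3 mg/L

Mixed concentration C = ΣQC/ΣQ = (470.0·19.00 + 25.00·262.0) / 495.0 = 15480/495.0 = 31.27 mg/L.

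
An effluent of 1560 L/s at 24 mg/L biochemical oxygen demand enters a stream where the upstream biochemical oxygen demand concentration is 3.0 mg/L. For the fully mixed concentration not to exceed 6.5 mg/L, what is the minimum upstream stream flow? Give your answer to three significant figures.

7800 L/s

Set C_mix = 6.5: (Q·3.000 + 1560·24.00) / (Q + 1560) = 6.5
→ Q = 1560·(24.00 − 6.5)/(6.5 − 3.000) = 7800 L/s.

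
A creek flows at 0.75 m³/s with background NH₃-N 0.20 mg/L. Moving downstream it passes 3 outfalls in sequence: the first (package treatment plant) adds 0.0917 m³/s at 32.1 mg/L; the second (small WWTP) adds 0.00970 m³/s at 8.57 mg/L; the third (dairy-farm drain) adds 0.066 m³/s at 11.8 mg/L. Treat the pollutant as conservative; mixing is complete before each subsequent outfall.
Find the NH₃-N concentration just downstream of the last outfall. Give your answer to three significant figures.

4.31 mg/L

Below outfall 1: Q → 0.8417 m³/s, C = (0.7500·0.2000 + 0.09170·32.10)/0.8417 = 3.675 mg/L.
Below outfall 2: Q → 0.8514 m³/s, C = (0.8417·3.675 + 0.009700·8.570)/0.8514 = 3.731 mg/L.
Below outfall 3: Q → 0.9174 m³/s, C = (0.8514·3.731 + 0.06600·11.80)/0.9174 = 4.312 mg/L.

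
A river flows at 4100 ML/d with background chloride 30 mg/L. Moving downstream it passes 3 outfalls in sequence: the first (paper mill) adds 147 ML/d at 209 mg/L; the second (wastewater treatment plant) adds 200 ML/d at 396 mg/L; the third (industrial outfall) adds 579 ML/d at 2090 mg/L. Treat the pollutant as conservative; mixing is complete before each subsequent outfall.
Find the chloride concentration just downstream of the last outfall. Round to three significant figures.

Below outfall 1: Q → 4247 ML/d, C = (4100·30.00 + 147.0·209.0)/4247 = 36.20 mg/L.
Below outfall 2: Q → 4447 ML/d, C = (4247·36.20 + 200.0·396.0)/4447 = 52.38 mg/L.
Below outfall 3: Q → 5026 ML/d, C = (4447·52.38 + 579.0·2090)/5026 = 287.1 mg/L.

287 mg/L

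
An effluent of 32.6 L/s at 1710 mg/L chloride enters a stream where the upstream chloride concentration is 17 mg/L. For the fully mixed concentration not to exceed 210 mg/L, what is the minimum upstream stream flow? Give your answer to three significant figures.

Set C_mix = 210: (Q·17.00 + 32.60·1710) / (Q + 32.60) = 210
→ Q = 32.60·(1710 − 210)/(210 − 17.00) = 253.4 L/s.

253 L/s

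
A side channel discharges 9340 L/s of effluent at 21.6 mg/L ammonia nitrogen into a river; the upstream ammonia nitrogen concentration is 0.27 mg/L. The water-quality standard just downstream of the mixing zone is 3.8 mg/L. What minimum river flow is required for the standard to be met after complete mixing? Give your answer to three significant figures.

47100 L/s

Set C_mix = 3.8: (Q·0.2700 + 9340·21.60) / (Q + 9340) = 3.8
→ Q = 9340·(21.60 − 3.8)/(3.8 − 0.2700) = 47100 L/s.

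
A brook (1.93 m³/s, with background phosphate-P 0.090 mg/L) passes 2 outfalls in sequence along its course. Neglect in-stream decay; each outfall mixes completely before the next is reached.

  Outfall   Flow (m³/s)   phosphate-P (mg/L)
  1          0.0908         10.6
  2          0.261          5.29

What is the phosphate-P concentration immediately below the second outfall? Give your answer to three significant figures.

1.10 mg/L

Outfall 1: combined Q = 2.021 m³/s; C = (1.930·0.09000 + 0.09080·10.60)/2.021 = 0.5622 mg/L.
Outfall 2: combined Q = 2.282 m³/s; C = (2.021·0.5622 + 0.2610·5.290)/2.282 = 1.103 mg/L.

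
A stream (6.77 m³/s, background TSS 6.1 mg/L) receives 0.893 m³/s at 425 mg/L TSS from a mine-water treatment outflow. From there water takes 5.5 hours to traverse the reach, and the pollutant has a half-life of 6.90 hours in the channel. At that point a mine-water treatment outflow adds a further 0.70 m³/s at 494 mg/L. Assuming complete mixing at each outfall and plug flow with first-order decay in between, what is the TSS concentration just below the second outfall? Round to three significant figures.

70.3 mg/L

Mass balance: C = (6.770·6.100 + 0.8930·425.0) / 7.663 = 420.8/7.663 = 54.92 mg/L; combined flow 7.663 m³/s.
Half-life 6.90 h → k = ln 2 / 6.90 = 0.1005 h⁻¹ = 2.411 d⁻¹.
Decay over the reach: 54.92·exp(−kt) = 54.92·0.5755 = 31.60 mg/L.
At the second outfall, C = (7.663·31.60 + 0.7000·494.0) / (7.663 + 0.7000) = 70.31 mg/L.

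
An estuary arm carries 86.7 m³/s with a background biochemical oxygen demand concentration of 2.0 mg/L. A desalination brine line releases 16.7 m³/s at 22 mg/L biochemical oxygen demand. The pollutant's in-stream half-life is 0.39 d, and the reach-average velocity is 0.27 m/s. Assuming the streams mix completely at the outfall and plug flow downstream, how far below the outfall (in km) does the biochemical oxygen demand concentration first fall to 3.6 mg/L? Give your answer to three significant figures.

Mass balance: C = (86.70·2.000 + 16.70·22.00) / 103.4 = 540.8/103.4 = 5.230 mg/L.
Half-life 0.39 d → k = ln 2 / 0.39 = 1.777 d⁻¹.
Set 5.230·exp(−k·t) = 3.6 → t = ln(5.230/3.6)/k = 18160 s = 5.044 h.
Distance = v·t = 0.27·18160 = 4903 m = 4.903 km.

4.90 km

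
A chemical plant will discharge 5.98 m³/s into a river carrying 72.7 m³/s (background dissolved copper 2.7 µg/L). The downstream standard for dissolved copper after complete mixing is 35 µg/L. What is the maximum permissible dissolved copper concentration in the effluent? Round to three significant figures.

428 µg/L

At the limit, (Qr·Cr + Qe·Cₑ)/(Qr + Qe) = 35:
Cₑ = (78.68·35 − 72.70·2.700) / 5.980 = 427.7 µg/L.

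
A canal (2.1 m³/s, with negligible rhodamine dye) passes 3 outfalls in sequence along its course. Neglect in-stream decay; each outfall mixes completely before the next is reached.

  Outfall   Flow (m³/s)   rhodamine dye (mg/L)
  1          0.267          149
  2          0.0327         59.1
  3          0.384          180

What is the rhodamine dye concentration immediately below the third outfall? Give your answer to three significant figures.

Outfall 1: combined Q = 2.367 m³/s; C = (2.100·0 + 0.2670·149.0)/2.367 = 16.81 mg/L.
Outfall 2: combined Q = 2.400 m³/s; C = (2.367·16.81 + 0.03270·59.10)/2.400 = 17.38 mg/L.
Outfall 3: combined Q = 2.784 m³/s; C = (2.400·17.38 + 0.3840·180.0)/2.784 = 39.82 mg/L.

39.8 mg/L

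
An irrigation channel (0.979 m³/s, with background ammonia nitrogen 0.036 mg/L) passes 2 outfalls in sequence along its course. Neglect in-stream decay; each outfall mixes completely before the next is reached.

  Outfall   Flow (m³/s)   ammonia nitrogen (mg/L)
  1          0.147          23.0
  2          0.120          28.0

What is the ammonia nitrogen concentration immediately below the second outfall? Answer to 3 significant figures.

Below outfall 1: Q → 1.126 m³/s, C = (0.9790·0.03600 + 0.1470·23.00)/1.126 = 3.034 mg/L.
Below outfall 2: Q → 1.246 m³/s, C = (1.126·3.034 + 0.1200·28.00)/1.246 = 5.438 mg/L.

5.44 mg/L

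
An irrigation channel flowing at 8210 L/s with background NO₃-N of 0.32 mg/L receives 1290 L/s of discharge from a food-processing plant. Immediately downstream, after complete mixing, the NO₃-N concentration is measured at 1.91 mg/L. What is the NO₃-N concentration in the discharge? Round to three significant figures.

Mass balance: 8210·0.3200 + 1290·Cₑ = 9500·1.910
→ Cₑ = (9500·1.910 − 8210·0.3200) / 1290 = 12.03 mg/L.

12.0 mg/L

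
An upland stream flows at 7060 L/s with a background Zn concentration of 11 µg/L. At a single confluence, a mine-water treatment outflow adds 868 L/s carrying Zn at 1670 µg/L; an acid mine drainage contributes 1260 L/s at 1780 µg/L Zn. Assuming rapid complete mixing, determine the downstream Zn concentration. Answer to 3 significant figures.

410 µg/L

Conservation of mass: C = (7060·11.00 + 868.0·1670 + 1260·1780) / 9188 = 3770000/9188 = 410.3 µg/L.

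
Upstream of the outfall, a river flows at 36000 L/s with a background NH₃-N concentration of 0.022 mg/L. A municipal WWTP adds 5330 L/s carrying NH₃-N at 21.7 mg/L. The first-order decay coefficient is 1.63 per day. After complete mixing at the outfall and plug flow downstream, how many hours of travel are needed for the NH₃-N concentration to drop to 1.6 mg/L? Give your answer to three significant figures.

Mixed concentration C = ΣQC/ΣQ = (36000·0.02200 + 5330·21.70) / 41330 = 116500/41330 = 2.818 mg/L.
2.818·exp(−k·t) = 1.6 → t = ln(2.818/1.6)/k = 30000 s = 8.332 h.

8.33 h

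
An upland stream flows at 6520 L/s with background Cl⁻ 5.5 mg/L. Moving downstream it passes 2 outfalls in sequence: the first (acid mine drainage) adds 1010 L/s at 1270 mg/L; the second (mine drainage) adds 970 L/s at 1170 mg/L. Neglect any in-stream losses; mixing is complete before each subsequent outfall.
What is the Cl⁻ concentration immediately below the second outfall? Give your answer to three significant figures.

289 mg/L

Below outfall 1: Q → 7530 L/s, C = (6520·5.500 + 1010·1270)/7530 = 175.1 mg/L.
Below outfall 2: Q → 8500 L/s, C = (7530·175.1 + 970.0·1170)/8500 = 288.6 mg/L.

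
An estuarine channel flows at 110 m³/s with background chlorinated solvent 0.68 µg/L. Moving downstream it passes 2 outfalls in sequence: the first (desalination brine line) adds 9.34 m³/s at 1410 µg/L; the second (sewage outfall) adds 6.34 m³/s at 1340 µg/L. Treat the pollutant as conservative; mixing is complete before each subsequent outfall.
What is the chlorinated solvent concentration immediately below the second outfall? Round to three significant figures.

After outfall 1: Q = 110.0 + 9.340 = 119.3 m³/s; C = (110.0·0.6800 + 9.340·1410)/119.3 = 111.0 µg/L.
After outfall 2: Q = 119.3 + 6.340 = 125.7 m³/s; C = (119.3·111.0 + 6.340·1340)/125.7 = 173.0 µg/L.

173 µg/L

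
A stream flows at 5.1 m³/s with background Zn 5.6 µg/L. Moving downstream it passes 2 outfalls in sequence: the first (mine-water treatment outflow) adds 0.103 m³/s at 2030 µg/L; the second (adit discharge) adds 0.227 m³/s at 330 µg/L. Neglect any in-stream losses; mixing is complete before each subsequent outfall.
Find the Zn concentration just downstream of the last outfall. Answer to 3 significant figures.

After outfall 1: Q = 5.100 + 0.1030 = 5.203 m³/s; C = (5.100·5.600 + 0.1030·2030)/5.203 = 45.68 µg/L.
After outfall 2: Q = 5.203 + 0.2270 = 5.430 m³/s; C = (5.203·45.68 + 0.2270·330.0)/5.430 = 57.56 µg/L.

57.6 µg/L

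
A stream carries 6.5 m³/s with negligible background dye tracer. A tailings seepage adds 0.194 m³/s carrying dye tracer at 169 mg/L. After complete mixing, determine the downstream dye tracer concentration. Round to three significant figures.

4.90 mg/L

Mass balance: C = (6.500·0 + 0.1940·169.0) / 6.694 = 32.79/6.694 = 4.898 mg/L.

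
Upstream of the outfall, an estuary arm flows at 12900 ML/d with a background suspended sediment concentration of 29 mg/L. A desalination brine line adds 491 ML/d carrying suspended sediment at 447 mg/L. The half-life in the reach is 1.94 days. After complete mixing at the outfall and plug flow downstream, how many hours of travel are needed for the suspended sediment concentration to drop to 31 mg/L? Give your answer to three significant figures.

24.0 h

After mixing, C = (12900·29.00 + 491.0·447.0) / 13390 = 593600/13390 = 44.33 mg/L.
Half-life 1.94 d → k = ln 2 / 1.94 = 0.3573 d⁻¹.
44.33·exp(−k·t) = 31 → t = ln(44.33/31)/k = 86470 s = 24.02 h.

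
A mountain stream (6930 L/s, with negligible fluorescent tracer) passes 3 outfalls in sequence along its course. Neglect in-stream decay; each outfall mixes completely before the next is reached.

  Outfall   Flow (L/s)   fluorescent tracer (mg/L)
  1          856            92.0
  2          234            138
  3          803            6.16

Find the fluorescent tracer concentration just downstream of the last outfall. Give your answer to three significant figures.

Below outfall 1: Q → 7786 L/s, C = (6930·0 + 856.0·92.00)/7786 = 10.11 mg/L.
Below outfall 2: Q → 8020 L/s, C = (7786·10.11 + 234.0·138.0)/8020 = 13.85 mg/L.
Below outfall 3: Q → 8823 L/s, C = (8020·13.85 + 803.0·6.160)/8823 = 13.15 mg/L.

13.1 mg/L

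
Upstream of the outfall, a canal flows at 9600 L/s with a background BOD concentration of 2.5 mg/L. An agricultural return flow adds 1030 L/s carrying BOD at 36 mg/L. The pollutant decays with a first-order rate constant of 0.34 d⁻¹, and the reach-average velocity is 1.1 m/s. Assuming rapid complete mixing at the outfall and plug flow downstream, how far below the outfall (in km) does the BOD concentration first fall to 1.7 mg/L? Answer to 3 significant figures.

340 km

Mixed concentration C = ΣQC/ΣQ = (9600·2.500 + 1030·36.00) / 10630 = 61080/10630 = 5.746 mg/L.
Set 5.746·exp(−k·t) = 1.7 → t = ln(5.746/1.7)/k = 309500 s = 85.97 h.
Distance = v·t = 1.1·309500 = 340400 m = 340.4 km.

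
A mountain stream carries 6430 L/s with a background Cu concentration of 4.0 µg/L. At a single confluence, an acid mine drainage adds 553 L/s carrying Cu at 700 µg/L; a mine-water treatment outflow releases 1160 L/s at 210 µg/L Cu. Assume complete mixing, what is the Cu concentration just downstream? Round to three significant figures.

80.6 µg/L

Mass balance: C = (6430·4.000 + 553.0·700.0 + 1160·210.0) / 8143 = 656400/8143 = 80.61 µg/L.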